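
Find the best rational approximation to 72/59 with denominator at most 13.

Expand x = 72/59 as a continued fraction with the Euclidean algorithm:
  72 = 1*59 + 13, so a_0 = 1.
  59 = 4*13 + 7, so a_1 = 4.
  13 = 1*7 + 6, so a_2 = 1.
  7 = 1*6 + 1, so a_3 = 1.
  6 = 6*1 + 0, so a_4 = 6.
so x = [1; 4, 1, 1, 6].
Convergents (p_i = a_i*p_{i-1} + p_{i-2}, q_i = a_i*q_{i-1} + q_{i-2} with p_{-2}=0, p_{-1}=1, q_{-2}=1, q_{-1}=0), until the denominator exceeds 13:
  i=0: a_0=1, p_0 = 1*1 + 0 = 1, q_0 = 1*0 + 1 = 1.
  i=1: a_1=4, p_1 = 4*1 + 1 = 5, q_1 = 4*1 + 0 = 4.
  i=2: a_2=1, p_2 = 1*5 + 1 = 6, q_2 = 1*4 + 1 = 5.
  i=3: a_3=1, p_3 = 1*6 + 5 = 11, q_3 = 1*5 + 4 = 9.
  i=4: a_4=6, p_4 = 6*11 + 6 = 72, q_4 = 6*9 + 5 = 59.
q_4 = 59 > 13, so the last convergent with denominator <= 13 is p_3/q_3 = 11/9.
The closest fraction with denominator <= 13 is either p_3/q_3 or the intermediate fraction (k*p_3 + p_2)/(k*q_3 + q_2) with the largest k >= 1 whose denominator stays <= 13; these approach x as k grows, and every other convergent or intermediate fraction in range is farther away.
Largest k: floor((13 - q_2)/q_3) = floor((13 - 5)/9) = 0.
Since k = 0, no intermediate fraction beyond p_3/q_3 has denominator <= 13, so the convergent 11/9 is the closest (its error is |72*9 - 11*59|/(59*9) = 1/531).

11/9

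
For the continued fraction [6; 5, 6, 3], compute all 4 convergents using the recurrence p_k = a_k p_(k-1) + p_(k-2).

6/1, 31/5, 192/31, 607/98

Using the convergent recurrence p_i = a_i*p_{i-1} + p_{i-2}, q_i = a_i*q_{i-1} + q_{i-2} with p_{-2}=0, p_{-1}=1, q_{-2}=1, q_{-1}=0:
  i=0: a_0=6, p_0 = 6*1 + 0 = 6, q_0 = 6*0 + 1 = 1.
  i=1: a_1=5, p_1 = 5*6 + 1 = 31, q_1 = 5*1 + 0 = 5.
  i=2: a_2=6, p_2 = 6*31 + 6 = 192, q_2 = 6*5 + 1 = 31.
  i=3: a_3=3, p_3 = 3*192 + 31 = 607, q_3 = 3*31 + 5 = 98.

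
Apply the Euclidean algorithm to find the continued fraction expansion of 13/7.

[1; 1, 6]

Run the Euclidean algorithm on 13 and 7; the successive quotients are the partial quotients a_0, a_1, ... (each step inverts the fractional part left over by the previous one):
  13 = 1*7 + 6, so a_0 = 1.
  7 = 1*6 + 1, so a_1 = 1.
  6 = 6*1 + 0, so a_2 = 6.
The remainder reaches 0 after 3 divisions, so the expansion has 3 partial quotients, read off in order.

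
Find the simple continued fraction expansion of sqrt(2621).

Write x_i = (sqrt(2621) + m_i)/d_i with (m_0, d_0) = (0, 1). a_0 = floor(sqrt(2621)) = 51, since 51^2 = 2601 <= 2621 < 2704 = 52^2.
Iterate m_{i+1} = d_i*a_i - m_i, d_{i+1} = (2621 - m_{i+1}^2)/d_i, a_{i+1} = floor((a_0 + m_{i+1})/d_{i+1}):
  m_1 = 1*51 - 0 = 51, d_1 = (2621 - 51^2)/1 = 20/1 = 20, a_1 = floor((51 + 51)/20) = 5.
  m_2 = 20*5 - 51 = 49, d_2 = (2621 - 49^2)/20 = 220/20 = 11, a_2 = floor((51 + 49)/11) = 9.
  m_3 = 11*9 - 49 = 50, d_3 = (2621 - 50^2)/11 = 121/11 = 11, a_3 = floor((51 + 50)/11) = 9.
  m_4 = 11*9 - 50 = 49, d_4 = (2621 - 49^2)/11 = 220/11 = 20, a_4 = floor((51 + 49)/20) = 5.
  m_5 = 20*5 - 49 = 51, d_5 = (2621 - 51^2)/20 = 20/20 = 1, a_5 = floor((51 + 51)/1) = 102.
  m_6 = 1*102 - 51 = 51, d_6 = (2621 - 51^2)/1 = 20/1 = 20: (m_6, d_6) = (m_1, d_1) = (51, 20), so from here the quotients repeat a_1, ..., a_5; the period length is 5.
Hence the expansion of sqrt(2621) is a_0 = 51 followed by the repeating block 5, 9, 9, 5, 102 (period 5).

[51; (5, 9, 9, 5, 102)]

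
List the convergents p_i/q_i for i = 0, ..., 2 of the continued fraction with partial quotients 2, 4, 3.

2/1, 9/4, 29/13

Using the convergent recurrence p_i = a_i*p_{i-1} + p_{i-2}, q_i = a_i*q_{i-1} + q_{i-2} with p_{-2}=0, p_{-1}=1, q_{-2}=1, q_{-1}=0:
  i=0: a_0=2, p_0 = 2*1 + 0 = 2, q_0 = 2*0 + 1 = 1.
  i=1: a_1=4, p_1 = 4*2 + 1 = 9, q_1 = 4*1 + 0 = 4.
  i=2: a_2=3, p_2 = 3*9 + 2 = 29, q_2 = 3*4 + 1 = 13.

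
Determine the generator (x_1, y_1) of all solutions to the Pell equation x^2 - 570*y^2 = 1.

(x, y) = (191, 8)

First expand sqrt(570) as a continued fraction. With x_i = (sqrt(570) + m_i)/d_i and (m_0, d_0) = (0, 1): a_0 = floor(sqrt(570)) = 23, since 23^2 = 529 <= 570 < 576 = 24^2.
Iterate m_{i+1} = d_i*a_i - m_i, d_{i+1} = (570 - m_{i+1}^2)/d_i, a_{i+1} = floor((a_0 + m_{i+1})/d_{i+1}):
  m_1 = 1*23 - 0 = 23, d_1 = (570 - 23^2)/1 = 41/1 = 41, a_1 = floor((23 + 23)/41) = 1.
  m_2 = 41*1 - 23 = 18, d_2 = (570 - 18^2)/41 = 246/41 = 6, a_2 = floor((23 + 18)/6) = 6.
  m_3 = 6*6 - 18 = 18, d_3 = (570 - 18^2)/6 = 246/6 = 41, a_3 = floor((23 + 18)/41) = 1.
  m_4 = 41*1 - 18 = 23, d_4 = (570 - 23^2)/41 = 41/41 = 1, a_4 = floor((23 + 23)/1) = 46.
  m_5 = 1*46 - 23 = 23, d_5 = (570 - 23^2)/1 = 41/1 = 41: (m_5, d_5) = (m_1, d_1) = (23, 41), so from here the quotients repeat a_1, ..., a_4; the period length is 4.
So sqrt(570) = [23; (1, 6, 1, 46)] with period length k = 4.
k is even, so the fundamental solution of x^2 - 570y^2 = 1 is (p_{k-1}, q_{k-1}) = (p_3, q_3); compute convergents through index 3.
Convergents (p_i = a_i*p_{i-1} + p_{i-2}, q_i = a_i*q_{i-1} + q_{i-2} with p_{-2}=0, p_{-1}=1, q_{-2}=1, q_{-1}=0):
  i=0: a_0=23, p_0 = 23*1 + 0 = 23, q_0 = 23*0 + 1 = 1.
  i=1: a_1=1, p_1 = 1*23 + 1 = 24, q_1 = 1*1 + 0 = 1.
  i=2: a_2=6, p_2 = 6*24 + 23 = 167, q_2 = 6*1 + 1 = 7.
  i=3: a_3=1, p_3 = 1*167 + 24 = 191, q_3 = 1*7 + 1 = 8.
Check: 191^2 - 570*8^2 = 36481 - 36480 = 1, so (x, y) = (191, 8) solves the equation, and by the theorem it is the least positive solution.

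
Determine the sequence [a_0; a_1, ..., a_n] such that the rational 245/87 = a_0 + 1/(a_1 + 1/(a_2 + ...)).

Run the Euclidean algorithm on 245 and 87; the successive quotients are the partial quotients a_0, a_1, ... (each step inverts the fractional part left over by the previous one):
  245 = 2*87 + 71, so a_0 = 2.
  87 = 1*71 + 16, so a_1 = 1.
  71 = 4*16 + 7, so a_2 = 4.
  16 = 2*7 + 2, so a_3 = 2.
  7 = 3*2 + 1, so a_4 = 3.
  2 = 2*1 + 0, so a_5 = 2.
The remainder reaches 0 after 6 divisions, so the expansion has 6 partial quotients, read off in order.

[2; 1, 4, 2, 3, 2]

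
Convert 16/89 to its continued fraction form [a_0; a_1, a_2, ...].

[0; 5, 1, 1, 3, 2]

Run the Euclidean algorithm on 16 and 89; the successive quotients are the partial quotients a_0, a_1, ... (each step inverts the fractional part left over by the previous one):
  16 = 0*89 + 16, so a_0 = 0.
  89 = 5*16 + 9, so a_1 = 5.
  16 = 1*9 + 7, so a_2 = 1.
  9 = 1*7 + 2, so a_3 = 1.
  7 = 3*2 + 1, so a_4 = 3.
  2 = 2*1 + 0, so a_5 = 2.
The remainder reaches 0 after 6 divisions, so the expansion has 6 partial quotients, read off in order.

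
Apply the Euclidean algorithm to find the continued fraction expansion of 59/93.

Run the Euclidean algorithm on 59 and 93; the successive quotients are the partial quotients a_0, a_1, ... (each step inverts the fractional part left over by the previous one):
  59 = 0*93 + 59, so a_0 = 0.
  93 = 1*59 + 34, so a_1 = 1.
  59 = 1*34 + 25, so a_2 = 1.
  34 = 1*25 + 9, so a_3 = 1.
  25 = 2*9 + 7, so a_4 = 2.
  9 = 1*7 + 2, so a_5 = 1.
  7 = 3*2 + 1, so a_6 = 3.
  2 = 2*1 + 0, so a_7 = 2.
The remainder reaches 0 after 8 divisions, so the expansion has 8 partial quotients, read off in order.

[0; 1, 1, 1, 2, 1, 3, 2]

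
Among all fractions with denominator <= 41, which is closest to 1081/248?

170/39

Expand x = 1081/248 as a continued fraction with the Euclidean algorithm:
  1081 = 4*248 + 89, so a_0 = 4.
  248 = 2*89 + 70, so a_1 = 2.
  89 = 1*70 + 19, so a_2 = 1.
  70 = 3*19 + 13, so a_3 = 3.
  19 = 1*13 + 6, so a_4 = 1.
  13 = 2*6 + 1, so a_5 = 2.
  6 = 6*1 + 0, so a_6 = 6.
so x = [4; 2, 1, 3, 1, 2, 6].
Convergents (p_i = a_i*p_{i-1} + p_{i-2}, q_i = a_i*q_{i-1} + q_{i-2} with p_{-2}=0, p_{-1}=1, q_{-2}=1, q_{-1}=0), until the denominator exceeds 41:
  i=0: a_0=4, p_0 = 4*1 + 0 = 4, q_0 = 4*0 + 1 = 1.
  i=1: a_1=2, p_1 = 2*4 + 1 = 9, q_1 = 2*1 + 0 = 2.
  i=2: a_2=1, p_2 = 1*9 + 4 = 13, q_2 = 1*2 + 1 = 3.
  i=3: a_3=3, p_3 = 3*13 + 9 = 48, q_3 = 3*3 + 2 = 11.
  i=4: a_4=1, p_4 = 1*48 + 13 = 61, q_4 = 1*11 + 3 = 14.
  i=5: a_5=2, p_5 = 2*61 + 48 = 170, q_5 = 2*14 + 11 = 39.
  i=6: a_6=6, p_6 = 6*170 + 61 = 1081, q_6 = 6*39 + 14 = 248.
q_6 = 248 > 41, so the last convergent with denominator <= 41 is p_5/q_5 = 170/39.
The closest fraction with denominator <= 41 is either p_5/q_5 or the intermediate fraction (k*p_5 + p_4)/(k*q_5 + q_4) with the largest k >= 1 whose denominator stays <= 41; these approach x as k grows, and every other convergent or intermediate fraction in range is farther away.
Largest k: floor((41 - q_4)/q_5) = floor((41 - 14)/39) = 0.
Since k = 0, no intermediate fraction beyond p_5/q_5 has denominator <= 41, so the convergent 170/39 is the closest (its error is |1081*39 - 170*248|/(248*39) = 1/9672).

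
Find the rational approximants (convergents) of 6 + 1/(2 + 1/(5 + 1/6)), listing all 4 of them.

Using the convergent recurrence p_i = a_i*p_{i-1} + p_{i-2}, q_i = a_i*q_{i-1} + q_{i-2} with p_{-2}=0, p_{-1}=1, q_{-2}=1, q_{-1}=0:
  i=0: a_0=6, p_0 = 6*1 + 0 = 6, q_0 = 6*0 + 1 = 1.
  i=1: a_1=2, p_1 = 2*6 + 1 = 13, q_1 = 2*1 + 0 = 2.
  i=2: a_2=5, p_2 = 5*13 + 6 = 71, q_2 = 5*2 + 1 = 11.
  i=3: a_3=6, p_3 = 6*71 + 13 = 439, q_3 = 6*11 + 2 = 68.

6/1, 13/2, 71/11, 439/68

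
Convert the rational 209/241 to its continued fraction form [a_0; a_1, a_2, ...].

Run the Euclidean algorithm on 209 and 241; the successive quotients are the partial quotients a_0, a_1, ... (each step inverts the fractional part left over by the previous one):
  209 = 0*241 + 209, so a_0 = 0.
  241 = 1*209 + 32, so a_1 = 1.
  209 = 6*32 + 17, so a_2 = 6.
  32 = 1*17 + 15, so a_3 = 1.
  17 = 1*15 + 2, so a_4 = 1.
  15 = 7*2 + 1, so a_5 = 7.
  2 = 2*1 + 0, so a_6 = 2.
The remainder reaches 0 after 7 divisions, so the expansion has 7 partial quotients, read off in order.

[0; 1, 6, 1, 1, 7, 2]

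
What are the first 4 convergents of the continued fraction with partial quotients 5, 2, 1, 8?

Using the convergent recurrence p_i = a_i*p_{i-1} + p_{i-2}, q_i = a_i*q_{i-1} + q_{i-2} with p_{-2}=0, p_{-1}=1, q_{-2}=1, q_{-1}=0:
  i=0: a_0=5, p_0 = 5*1 + 0 = 5, q_0 = 5*0 + 1 = 1.
  i=1: a_1=2, p_1 = 2*5 + 1 = 11, q_1 = 2*1 + 0 = 2.
  i=2: a_2=1, p_2 = 1*11 + 5 = 16, q_2 = 1*2 + 1 = 3.
  i=3: a_3=8, p_3 = 8*16 + 11 = 139, q_3 = 8*3 + 2 = 26.

5/1, 11/2, 16/3, 139/26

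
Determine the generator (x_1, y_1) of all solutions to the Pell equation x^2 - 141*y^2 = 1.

(x, y) = (95, 8)

First expand sqrt(141) as a continued fraction. With x_i = (sqrt(141) + m_i)/d_i and (m_0, d_0) = (0, 1): a_0 = floor(sqrt(141)) = 11, since 11^2 = 121 <= 141 < 144 = 12^2.
Iterate m_{i+1} = d_i*a_i - m_i, d_{i+1} = (141 - m_{i+1}^2)/d_i, a_{i+1} = floor((a_0 + m_{i+1})/d_{i+1}):
  m_1 = 1*11 - 0 = 11, d_1 = (141 - 11^2)/1 = 20/1 = 20, a_1 = floor((11 + 11)/20) = 1.
  m_2 = 20*1 - 11 = 9, d_2 = (141 - 9^2)/20 = 60/20 = 3, a_2 = floor((11 + 9)/3) = 6.
  m_3 = 3*6 - 9 = 9, d_3 = (141 - 9^2)/3 = 60/3 = 20, a_3 = floor((11 + 9)/20) = 1.
  m_4 = 20*1 - 9 = 11, d_4 = (141 - 11^2)/20 = 20/20 = 1, a_4 = floor((11 + 11)/1) = 22.
  m_5 = 1*22 - 11 = 11, d_5 = (141 - 11^2)/1 = 20/1 = 20: (m_5, d_5) = (m_1, d_1) = (11, 20), so from here the quotients repeat a_1, ..., a_4; the period length is 4.
So sqrt(141) = [11; (1, 6, 1, 22)] with period length k = 4.
k is even, so the fundamental solution of x^2 - 141y^2 = 1 is (p_{k-1}, q_{k-1}) = (p_3, q_3); compute convergents through index 3.
Convergents (p_i = a_i*p_{i-1} + p_{i-2}, q_i = a_i*q_{i-1} + q_{i-2} with p_{-2}=0, p_{-1}=1, q_{-2}=1, q_{-1}=0):
  i=0: a_0=11, p_0 = 11*1 + 0 = 11, q_0 = 11*0 + 1 = 1.
  i=1: a_1=1, p_1 = 1*11 + 1 = 12, q_1 = 1*1 + 0 = 1.
  i=2: a_2=6, p_2 = 6*12 + 11 = 83, q_2 = 6*1 + 1 = 7.
  i=3: a_3=1, p_3 = 1*83 + 12 = 95, q_3 = 1*7 + 1 = 8.
Check: 95^2 - 141*8^2 = 9025 - 9024 = 1, so (x, y) = (95, 8) solves the equation, and by the theorem it is the least positive solution.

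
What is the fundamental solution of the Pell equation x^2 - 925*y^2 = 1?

(x, y) = (1555849, 51156)

First expand sqrt(925) as a continued fraction. With x_i = (sqrt(925) + m_i)/d_i and (m_0, d_0) = (0, 1): a_0 = floor(sqrt(925)) = 30, since 30^2 = 900 <= 925 < 961 = 31^2.
Iterate m_{i+1} = d_i*a_i - m_i, d_{i+1} = (925 - m_{i+1}^2)/d_i, a_{i+1} = floor((a_0 + m_{i+1})/d_{i+1}):
  m_1 = 1*30 - 0 = 30, d_1 = (925 - 30^2)/1 = 25/1 = 25, a_1 = floor((30 + 30)/25) = 2.
  m_2 = 25*2 - 30 = 20, d_2 = (925 - 20^2)/25 = 525/25 = 21, a_2 = floor((30 + 20)/21) = 2.
  m_3 = 21*2 - 20 = 22, d_3 = (925 - 22^2)/21 = 441/21 = 21, a_3 = floor((30 + 22)/21) = 2.
  m_4 = 21*2 - 22 = 20, d_4 = (925 - 20^2)/21 = 525/21 = 25, a_4 = floor((30 + 20)/25) = 2.
  m_5 = 25*2 - 20 = 30, d_5 = (925 - 30^2)/25 = 25/25 = 1, a_5 = floor((30 + 30)/1) = 60.
  m_6 = 1*60 - 30 = 30, d_6 = (925 - 30^2)/1 = 25/1 = 25: (m_6, d_6) = (m_1, d_1) = (30, 25), so from here the quotients repeat a_1, ..., a_5; the period length is 5.
So sqrt(925) = [30; (2, 2, 2, 2, 60)] with period length k = 5.
k is odd, so (p_{k-1}, q_{k-1}) only solves x^2 - 925y^2 = -1 and the fundamental solution of x^2 - 925y^2 = 1 is (p_{2k-1}, q_{2k-1}) = (p_9, q_9); compute convergents through index 9, running through the period twice.
Convergents (p_i = a_i*p_{i-1} + p_{i-2}, q_i = a_i*q_{i-1} + q_{i-2} with p_{-2}=0, p_{-1}=1, q_{-2}=1, q_{-1}=0):
  i=0: a_0=30, p_0 = 30*1 + 0 = 30, q_0 = 30*0 + 1 = 1.
  i=1: a_1=2, p_1 = 2*30 + 1 = 61, q_1 = 2*1 + 0 = 2.
  i=2: a_2=2, p_2 = 2*61 + 30 = 152, q_2 = 2*2 + 1 = 5.
  i=3: a_3=2, p_3 = 2*152 + 61 = 365, q_3 = 2*5 + 2 = 12.
  i=4: a_4=2, p_4 = 2*365 + 152 = 882, q_4 = 2*12 + 5 = 29.
  i=5: a_5=60, p_5 = 60*882 + 365 = 53285, q_5 = 60*29 + 12 = 1752.
  i=6: a_6=2, p_6 = 2*53285 + 882 = 107452, q_6 = 2*1752 + 29 = 3533.
  i=7: a_7=2, p_7 = 2*107452 + 53285 = 268189, q_7 = 2*3533 + 1752 = 8818.
  i=8: a_8=2, p_8 = 2*268189 + 107452 = 643830, q_8 = 2*8818 + 3533 = 21169.
  i=9: a_9=2, p_9 = 2*643830 + 268189 = 1555849, q_9 = 2*21169 + 8818 = 51156.
Indeed p_4^2 - 925*q_4^2 = 777924 - 777925 = -1, not +1.
Check: 1555849^2 - 925*51156^2 = 2420666110801 - 2420666110800 = 1, so (x, y) = (1555849, 51156) solves the equation, and by the theorem it is the least positive solution.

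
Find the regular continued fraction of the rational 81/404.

Run the Euclidean algorithm on 81 and 404; the successive quotients are the partial quotients a_0, a_1, ... (each step inverts the fractional part left over by the previous one):
  81 = 0*404 + 81, so a_0 = 0.
  404 = 4*81 + 80, so a_1 = 4.
  81 = 1*80 + 1, so a_2 = 1.
  80 = 80*1 + 0, so a_3 = 80.
The remainder reaches 0 after 4 divisions, so the expansion has 4 partial quotients, read off in order.

[0; 4, 1, 80]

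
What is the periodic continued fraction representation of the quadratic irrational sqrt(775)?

Write x_i = (sqrt(775) + m_i)/d_i with (m_0, d_0) = (0, 1). a_0 = floor(sqrt(775)) = 27, since 27^2 = 729 <= 775 < 784 = 28^2.
Iterate m_{i+1} = d_i*a_i - m_i, d_{i+1} = (775 - m_{i+1}^2)/d_i, a_{i+1} = floor((a_0 + m_{i+1})/d_{i+1}):
  m_1 = 1*27 - 0 = 27, d_1 = (775 - 27^2)/1 = 46/1 = 46, a_1 = floor((27 + 27)/46) = 1.
  m_2 = 46*1 - 27 = 19, d_2 = (775 - 19^2)/46 = 414/46 = 9, a_2 = floor((27 + 19)/9) = 5.
  m_3 = 9*5 - 19 = 26, d_3 = (775 - 26^2)/9 = 99/9 = 11, a_3 = floor((27 + 26)/11) = 4.
  m_4 = 11*4 - 26 = 18, d_4 = (775 - 18^2)/11 = 451/11 = 41, a_4 = floor((27 + 18)/41) = 1.
  m_5 = 41*1 - 18 = 23, d_5 = (775 - 23^2)/41 = 246/41 = 6, a_5 = floor((27 + 23)/6) = 8.
  m_6 = 6*8 - 23 = 25, d_6 = (775 - 25^2)/6 = 150/6 = 25, a_6 = floor((27 + 25)/25) = 2.
  m_7 = 25*2 - 25 = 25, d_7 = (775 - 25^2)/25 = 150/25 = 6, a_7 = floor((27 + 25)/6) = 8.
  m_8 = 6*8 - 25 = 23, d_8 = (775 - 23^2)/6 = 246/6 = 41, a_8 = floor((27 + 23)/41) = 1.
  m_9 = 41*1 - 23 = 18, d_9 = (775 - 18^2)/41 = 451/41 = 11, a_9 = floor((27 + 18)/11) = 4.
  m_10 = 11*4 - 18 = 26, d_10 = (775 - 26^2)/11 = 99/11 = 9, a_10 = floor((27 + 26)/9) = 5.
  m_11 = 9*5 - 26 = 19, d_11 = (775 - 19^2)/9 = 414/9 = 46, a_11 = floor((27 + 19)/46) = 1.
  m_12 = 46*1 - 19 = 27, d_12 = (775 - 27^2)/46 = 46/46 = 1, a_12 = floor((27 + 27)/1) = 54.
  m_13 = 1*54 - 27 = 27, d_13 = (775 - 27^2)/1 = 46/1 = 46: (m_13, d_13) = (m_1, d_1) = (27, 46), so from here the quotients repeat a_1, ..., a_12; the period length is 12.
Hence the expansion of sqrt(775) is a_0 = 27 followed by the repeating block 1, 5, 4, 1, 8, 2, 8, 1, 4, 5, 1, 54 (period 12).

[27; (1, 5, 4, 1, 8, 2, 8, 1, 4, 5, 1, 54)]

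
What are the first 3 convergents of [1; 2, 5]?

1/1, 3/2, 16/11

Using the convergent recurrence p_i = a_i*p_{i-1} + p_{i-2}, q_i = a_i*q_{i-1} + q_{i-2} with p_{-2}=0, p_{-1}=1, q_{-2}=1, q_{-1}=0:
  i=0: a_0=1, p_0 = 1*1 + 0 = 1, q_0 = 1*0 + 1 = 1.
  i=1: a_1=2, p_1 = 2*1 + 1 = 3, q_1 = 2*1 + 0 = 2.
  i=2: a_2=5, p_2 = 5*3 + 1 = 16, q_2 = 5*2 + 1 = 11.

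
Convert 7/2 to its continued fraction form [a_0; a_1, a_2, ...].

[3; 2]

Run the Euclidean algorithm on 7 and 2; the successive quotients are the partial quotients a_0, a_1, ... (each step inverts the fractional part left over by the previous one):
  7 = 3*2 + 1, so a_0 = 3.
  2 = 2*1 + 0, so a_1 = 2.
The remainder reaches 0 after 2 divisions, so the expansion has 2 partial quotients, read off in order.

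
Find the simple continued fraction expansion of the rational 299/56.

[5; 2, 1, 18]

Run the Euclidean algorithm on 299 and 56; the successive quotients are the partial quotients a_0, a_1, ... (each step inverts the fractional part left over by the previous one):
  299 = 5*56 + 19, so a_0 = 5.
  56 = 2*19 + 18, so a_1 = 2.
  19 = 1*18 + 1, so a_2 = 1.
  18 = 18*1 + 0, so a_3 = 18.
The remainder reaches 0 after 4 divisions, so the expansion has 4 partial quotients, read off in order.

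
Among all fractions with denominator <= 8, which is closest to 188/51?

Expand x = 188/51 as a continued fraction with the Euclidean algorithm:
  188 = 3*51 + 35, so a_0 = 3.
  51 = 1*35 + 16, so a_1 = 1.
  35 = 2*16 + 3, so a_2 = 2.
  16 = 5*3 + 1, so a_3 = 5.
  3 = 3*1 + 0, so a_4 = 3.
so x = [3; 1, 2, 5, 3].
Convergents (p_i = a_i*p_{i-1} + p_{i-2}, q_i = a_i*q_{i-1} + q_{i-2} with p_{-2}=0, p_{-1}=1, q_{-2}=1, q_{-1}=0), until the denominator exceeds 8:
  i=0: a_0=3, p_0 = 3*1 + 0 = 3, q_0 = 3*0 + 1 = 1.
  i=1: a_1=1, p_1 = 1*3 + 1 = 4, q_1 = 1*1 + 0 = 1.
  i=2: a_2=2, p_2 = 2*4 + 3 = 11, q_2 = 2*1 + 1 = 3.
  i=3: a_3=5, p_3 = 5*11 + 4 = 59, q_3 = 5*3 + 1 = 16.
q_3 = 16 > 8, so the last convergent with denominator <= 8 is p_2/q_2 = 11/3.
The closest fraction with denominator <= 8 is either p_2/q_2 or the intermediate fraction (k*p_2 + p_1)/(k*q_2 + q_1) with the largest k >= 1 whose denominator stays <= 8; these approach x as k grows, and every other convergent or intermediate fraction in range is farther away.
Largest k: floor((8 - q_1)/q_2) = floor((8 - 1)/3) = 2.
That gives (2*11 + 4)/(2*3 + 1) = 26/7.
Compare the errors: |x - 11/3| = |188*3 - 11*51|/(51*3) = 3/153, and |x - 26/7| = |188*7 - 26*51|/(51*7) = 10/357.
Cross-multiplying, 3*357 = 1071 < 1530 = 10*153, so 3/153 is smaller: the convergent 11/3 is closer to x than 26/7.

11/3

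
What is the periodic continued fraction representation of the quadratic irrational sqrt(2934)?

Write x_i = (sqrt(2934) + m_i)/d_i with (m_0, d_0) = (0, 1). a_0 = floor(sqrt(2934)) = 54, since 54^2 = 2916 <= 2934 < 3025 = 55^2.
Iterate m_{i+1} = d_i*a_i - m_i, d_{i+1} = (2934 - m_{i+1}^2)/d_i, a_{i+1} = floor((a_0 + m_{i+1})/d_{i+1}):
  m_1 = 1*54 - 0 = 54, d_1 = (2934 - 54^2)/1 = 18/1 = 18, a_1 = floor((54 + 54)/18) = 6.
  m_2 = 18*6 - 54 = 54, d_2 = (2934 - 54^2)/18 = 18/18 = 1, a_2 = floor((54 + 54)/1) = 108.
  m_3 = 1*108 - 54 = 54, d_3 = (2934 - 54^2)/1 = 18/1 = 18: (m_3, d_3) = (m_1, d_1) = (54, 18), so from here the quotients repeat a_1, a_2; the period length is 2.
Hence the expansion of sqrt(2934) is a_0 = 54 followed by the repeating block 6, 108 (period 2).

[54; (6, 108)]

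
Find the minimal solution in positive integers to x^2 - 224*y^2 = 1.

(x, y) = (15, 1)

First expand sqrt(224) as a continued fraction. With x_i = (sqrt(224) + m_i)/d_i and (m_0, d_0) = (0, 1): a_0 = floor(sqrt(224)) = 14, since 14^2 = 196 <= 224 < 225 = 15^2.
Iterate m_{i+1} = d_i*a_i - m_i, d_{i+1} = (224 - m_{i+1}^2)/d_i, a_{i+1} = floor((a_0 + m_{i+1})/d_{i+1}):
  m_1 = 1*14 - 0 = 14, d_1 = (224 - 14^2)/1 = 28/1 = 28, a_1 = floor((14 + 14)/28) = 1.
  m_2 = 28*1 - 14 = 14, d_2 = (224 - 14^2)/28 = 28/28 = 1, a_2 = floor((14 + 14)/1) = 28.
  m_3 = 1*28 - 14 = 14, d_3 = (224 - 14^2)/1 = 28/1 = 28: (m_3, d_3) = (m_1, d_1) = (14, 28), so from here the quotients repeat a_1, a_2; the period length is 2.
So sqrt(224) = [14; (1, 28)] with period length k = 2.
k is even, so the fundamental solution of x^2 - 224y^2 = 1 is (p_{k-1}, q_{k-1}) = (p_1, q_1); compute convergents through index 1.
Convergents (p_i = a_i*p_{i-1} + p_{i-2}, q_i = a_i*q_{i-1} + q_{i-2} with p_{-2}=0, p_{-1}=1, q_{-2}=1, q_{-1}=0):
  i=0: a_0=14, p_0 = 14*1 + 0 = 14, q_0 = 14*0 + 1 = 1.
  i=1: a_1=1, p_1 = 1*14 + 1 = 15, q_1 = 1*1 + 0 = 1.
Check: 15^2 - 224*1^2 = 225 - 224 = 1, so (x, y) = (15, 1) solves the equation, and by the theorem it is the least positive solution.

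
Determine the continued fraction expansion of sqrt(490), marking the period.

[22; (7, 2, 1, 4, 4, 4, 1, 2, 7, 44)]

Write x_i = (sqrt(490) + m_i)/d_i with (m_0, d_0) = (0, 1). a_0 = floor(sqrt(490)) = 22, since 22^2 = 484 <= 490 < 529 = 23^2.
Iterate m_{i+1} = d_i*a_i - m_i, d_{i+1} = (490 - m_{i+1}^2)/d_i, a_{i+1} = floor((a_0 + m_{i+1})/d_{i+1}):
  m_1 = 1*22 - 0 = 22, d_1 = (490 - 22^2)/1 = 6/1 = 6, a_1 = floor((22 + 22)/6) = 7.
  m_2 = 6*7 - 22 = 20, d_2 = (490 - 20^2)/6 = 90/6 = 15, a_2 = floor((22 + 20)/15) = 2.
  m_3 = 15*2 - 20 = 10, d_3 = (490 - 10^2)/15 = 390/15 = 26, a_3 = floor((22 + 10)/26) = 1.
  m_4 = 26*1 - 10 = 16, d_4 = (490 - 16^2)/26 = 234/26 = 9, a_4 = floor((22 + 16)/9) = 4.
  m_5 = 9*4 - 16 = 20, d_5 = (490 - 20^2)/9 = 90/9 = 10, a_5 = floor((22 + 20)/10) = 4.
  m_6 = 10*4 - 20 = 20, d_6 = (490 - 20^2)/10 = 90/10 = 9, a_6 = floor((22 + 20)/9) = 4.
  m_7 = 9*4 - 20 = 16, d_7 = (490 - 16^2)/9 = 234/9 = 26, a_7 = floor((22 + 16)/26) = 1.
  m_8 = 26*1 - 16 = 10, d_8 = (490 - 10^2)/26 = 390/26 = 15, a_8 = floor((22 + 10)/15) = 2.
  m_9 = 15*2 - 10 = 20, d_9 = (490 - 20^2)/15 = 90/15 = 6, a_9 = floor((22 + 20)/6) = 7.
  m_10 = 6*7 - 20 = 22, d_10 = (490 - 22^2)/6 = 6/6 = 1, a_10 = floor((22 + 22)/1) = 44.
  m_11 = 1*44 - 22 = 22, d_11 = (490 - 22^2)/1 = 6/1 = 6: (m_11, d_11) = (m_1, d_1) = (22, 6), so from here the quotients repeat a_1, ..., a_10; the period length is 10.
Hence the expansion of sqrt(490) is a_0 = 22 followed by the repeating block 7, 2, 1, 4, 4, 4, 1, 2, 7, 44 (period 10).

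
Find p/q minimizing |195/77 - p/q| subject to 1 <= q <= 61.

119/47

Expand x = 195/77 as a continued fraction with the Euclidean algorithm:
  195 = 2*77 + 41, so a_0 = 2.
  77 = 1*41 + 36, so a_1 = 1.
  41 = 1*36 + 5, so a_2 = 1.
  36 = 7*5 + 1, so a_3 = 7.
  5 = 5*1 + 0, so a_4 = 5.
so x = [2; 1, 1, 7, 5].
Convergents (p_i = a_i*p_{i-1} + p_{i-2}, q_i = a_i*q_{i-1} + q_{i-2} with p_{-2}=0, p_{-1}=1, q_{-2}=1, q_{-1}=0), until the denominator exceeds 61:
  i=0: a_0=2, p_0 = 2*1 + 0 = 2, q_0 = 2*0 + 1 = 1.
  i=1: a_1=1, p_1 = 1*2 + 1 = 3, q_1 = 1*1 + 0 = 1.
  i=2: a_2=1, p_2 = 1*3 + 2 = 5, q_2 = 1*1 + 1 = 2.
  i=3: a_3=7, p_3 = 7*5 + 3 = 38, q_3 = 7*2 + 1 = 15.
  i=4: a_4=5, p_4 = 5*38 + 5 = 195, q_4 = 5*15 + 2 = 77.
q_4 = 77 > 61, so the last convergent with denominator <= 61 is p_3/q_3 = 38/15.
The closest fraction with denominator <= 61 is either p_3/q_3 or the intermediate fraction (k*p_3 + p_2)/(k*q_3 + q_2) with the largest k >= 1 whose denominator stays <= 61; these approach x as k grows, and every other convergent or intermediate fraction in range is farther away.
Largest k: floor((61 - q_2)/q_3) = floor((61 - 2)/15) = 3.
That gives (3*38 + 5)/(3*15 + 2) = 119/47.
Compare the errors: |x - 38/15| = |195*15 - 38*77|/(77*15) = 1/1155, and |x - 119/47| = |195*47 - 119*77|/(77*47) = 2/3619.
Cross-multiplying, 2*1155 = 2310 < 3619 = 1*3619, so 2/3619 is smaller: the intermediate fraction 119/47 is closer to x than 38/15.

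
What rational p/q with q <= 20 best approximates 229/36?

70/11

Expand x = 229/36 as a continued fraction with the Euclidean algorithm:
  229 = 6*36 + 13, so a_0 = 6.
  36 = 2*13 + 10, so a_1 = 2.
  13 = 1*10 + 3, so a_2 = 1.
  10 = 3*3 + 1, so a_3 = 3.
  3 = 3*1 + 0, so a_4 = 3.
so x = [6; 2, 1, 3, 3].
Convergents (p_i = a_i*p_{i-1} + p_{i-2}, q_i = a_i*q_{i-1} + q_{i-2} with p_{-2}=0, p_{-1}=1, q_{-2}=1, q_{-1}=0), until the denominator exceeds 20:
  i=0: a_0=6, p_0 = 6*1 + 0 = 6, q_0 = 6*0 + 1 = 1.
  i=1: a_1=2, p_1 = 2*6 + 1 = 13, q_1 = 2*1 + 0 = 2.
  i=2: a_2=1, p_2 = 1*13 + 6 = 19, q_2 = 1*2 + 1 = 3.
  i=3: a_3=3, p_3 = 3*19 + 13 = 70, q_3 = 3*3 + 2 = 11.
  i=4: a_4=3, p_4 = 3*70 + 19 = 229, q_4 = 3*11 + 3 = 36.
q_4 = 36 > 20, so the last convergent with denominator <= 20 is p_3/q_3 = 70/11.
The closest fraction with denominator <= 20 is either p_3/q_3 or the intermediate fraction (k*p_3 + p_2)/(k*q_3 + q_2) with the largest k >= 1 whose denominator stays <= 20; these approach x as k grows, and every other convergent or intermediate fraction in range is farther away.
Largest k: floor((20 - q_2)/q_3) = floor((20 - 3)/11) = 1.
That gives (1*70 + 19)/(1*11 + 3) = 89/14.
Compare the errors: |x - 70/11| = |229*11 - 70*36|/(36*11) = 1/396, and |x - 89/14| = |229*14 - 89*36|/(36*14) = 2/504.
Cross-multiplying, 1*504 = 504 < 792 = 2*396, so 1/396 is smaller: the convergent 70/11 is closer to x than 89/14.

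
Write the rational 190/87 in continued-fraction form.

[2; 5, 2, 3, 2]

Run the Euclidean algorithm on 190 and 87; the successive quotients are the partial quotients a_0, a_1, ... (each step inverts the fractional part left over by the previous one):
  190 = 2*87 + 16, so a_0 = 2.
  87 = 5*16 + 7, so a_1 = 5.
  16 = 2*7 + 2, so a_2 = 2.
  7 = 3*2 + 1, so a_3 = 3.
  2 = 2*1 + 0, so a_4 = 2.
The remainder reaches 0 after 5 divisions, so the expansion has 5 partial quotients, read off in order.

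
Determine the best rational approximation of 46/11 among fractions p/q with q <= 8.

Expand x = 46/11 as a continued fraction with the Euclidean algorithm:
  46 = 4*11 + 2, so a_0 = 4.
  11 = 5*2 + 1, so a_1 = 5.
  2 = 2*1 + 0, so a_2 = 2.
so x = [4; 5, 2].
Convergents (p_i = a_i*p_{i-1} + p_{i-2}, q_i = a_i*q_{i-1} + q_{i-2} with p_{-2}=0, p_{-1}=1, q_{-2}=1, q_{-1}=0), until the denominator exceeds 8:
  i=0: a_0=4, p_0 = 4*1 + 0 = 4, q_0 = 4*0 + 1 = 1.
  i=1: a_1=5, p_1 = 5*4 + 1 = 21, q_1 = 5*1 + 0 = 5.
  i=2: a_2=2, p_2 = 2*21 + 4 = 46, q_2 = 2*5 + 1 = 11.
q_2 = 11 > 8, so the last convergent with denominator <= 8 is p_1/q_1 = 21/5.
The closest fraction with denominator <= 8 is either p_1/q_1 or the intermediate fraction (k*p_1 + p_0)/(k*q_1 + q_0) with the largest k >= 1 whose denominator stays <= 8; these approach x as k grows, and every other convergent or intermediate fraction in range is farther away.
Largest k: floor((8 - q_0)/q_1) = floor((8 - 1)/5) = 1.
That gives (1*21 + 4)/(1*5 + 1) = 25/6.
Compare the errors: |x - 21/5| = |46*5 - 21*11|/(11*5) = 1/55, and |x - 25/6| = |46*6 - 25*11|/(11*6) = 1/66.
Cross-multiplying, 1*55 = 55 < 66 = 1*66, so 1/66 is smaller: the intermediate fraction 25/6 is closer to x than 21/5.

25/6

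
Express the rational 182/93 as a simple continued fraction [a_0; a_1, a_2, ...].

[1; 1, 22, 4]

Run the Euclidean algorithm on 182 and 93; the successive quotients are the partial quotients a_0, a_1, ... (each step inverts the fractional part left over by the previous one):
  182 = 1*93 + 89, so a_0 = 1.
  93 = 1*89 + 4, so a_1 = 1.
  89 = 22*4 + 1, so a_2 = 22.
  4 = 4*1 + 0, so a_3 = 4.
The remainder reaches 0 after 4 divisions, so the expansion has 4 partial quotients, read off in order.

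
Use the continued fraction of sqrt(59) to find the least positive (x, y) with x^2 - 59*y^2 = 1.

First expand sqrt(59) as a continued fraction. With x_i = (sqrt(59) + m_i)/d_i and (m_0, d_0) = (0, 1): a_0 = floor(sqrt(59)) = 7, since 7^2 = 49 <= 59 < 64 = 8^2.
Iterate m_{i+1} = d_i*a_i - m_i, d_{i+1} = (59 - m_{i+1}^2)/d_i, a_{i+1} = floor((a_0 + m_{i+1})/d_{i+1}):
  m_1 = 1*7 - 0 = 7, d_1 = (59 - 7^2)/1 = 10/1 = 10, a_1 = floor((7 + 7)/10) = 1.
  m_2 = 10*1 - 7 = 3, d_2 = (59 - 3^2)/10 = 50/10 = 5, a_2 = floor((7 + 3)/5) = 2.
  m_3 = 5*2 - 3 = 7, d_3 = (59 - 7^2)/5 = 10/5 = 2, a_3 = floor((7 + 7)/2) = 7.
  m_4 = 2*7 - 7 = 7, d_4 = (59 - 7^2)/2 = 10/2 = 5, a_4 = floor((7 + 7)/5) = 2.
  m_5 = 5*2 - 7 = 3, d_5 = (59 - 3^2)/5 = 50/5 = 10, a_5 = floor((7 + 3)/10) = 1.
  m_6 = 10*1 - 3 = 7, d_6 = (59 - 7^2)/10 = 10/10 = 1, a_6 = floor((7 + 7)/1) = 14.
  m_7 = 1*14 - 7 = 7, d_7 = (59 - 7^2)/1 = 10/1 = 10: (m_7, d_7) = (m_1, d_1) = (7, 10), so from here the quotients repeat a_1, ..., a_6; the period length is 6.
So sqrt(59) = [7; (1, 2, 7, 2, 1, 14)] with period length k = 6.
k is even, so the fundamental solution of x^2 - 59y^2 = 1 is (p_{k-1}, q_{k-1}) = (p_5, q_5); compute convergents through index 5.
Convergents (p_i = a_i*p_{i-1} + p_{i-2}, q_i = a_i*q_{i-1} + q_{i-2} with p_{-2}=0, p_{-1}=1, q_{-2}=1, q_{-1}=0):
  i=0: a_0=7, p_0 = 7*1 + 0 = 7, q_0 = 7*0 + 1 = 1.
  i=1: a_1=1, p_1 = 1*7 + 1 = 8, q_1 = 1*1 + 0 = 1.
  i=2: a_2=2, p_2 = 2*8 + 7 = 23, q_2 = 2*1 + 1 = 3.
  i=3: a_3=7, p_3 = 7*23 + 8 = 169, q_3 = 7*3 + 1 = 22.
  i=4: a_4=2, p_4 = 2*169 + 23 = 361, q_4 = 2*22 + 3 = 47.
  i=5: a_5=1, p_5 = 1*361 + 169 = 530, q_5 = 1*47 + 22 = 69.
Check: 530^2 - 59*69^2 = 280900 - 280899 = 1, so (x, y) = (530, 69) solves the equation, and by the theorem it is the least positive solution.

(x, y) = (530, 69)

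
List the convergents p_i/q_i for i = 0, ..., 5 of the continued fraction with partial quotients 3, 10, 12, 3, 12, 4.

Using the convergent recurrence p_i = a_i*p_{i-1} + p_{i-2}, q_i = a_i*q_{i-1} + q_{i-2} with p_{-2}=0, p_{-1}=1, q_{-2}=1, q_{-1}=0:
  i=0: a_0=3, p_0 = 3*1 + 0 = 3, q_0 = 3*0 + 1 = 1.
  i=1: a_1=10, p_1 = 10*3 + 1 = 31, q_1 = 10*1 + 0 = 10.
  i=2: a_2=12, p_2 = 12*31 + 3 = 375, q_2 = 12*10 + 1 = 121.
  i=3: a_3=3, p_3 = 3*375 + 31 = 1156, q_3 = 3*121 + 10 = 373.
  i=4: a_4=12, p_4 = 12*1156 + 375 = 14247, q_4 = 12*373 + 121 = 4597.
  i=5: a_5=4, p_5 = 4*14247 + 1156 = 58144, q_5 = 4*4597 + 373 = 18761.

3/1, 31/10, 375/121, 1156/373, 14247/4597, 58144/18761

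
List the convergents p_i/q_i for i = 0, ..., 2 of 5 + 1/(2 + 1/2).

5/1, 11/2, 27/5

Using the convergent recurrence p_i = a_i*p_{i-1} + p_{i-2}, q_i = a_i*q_{i-1} + q_{i-2} with p_{-2}=0, p_{-1}=1, q_{-2}=1, q_{-1}=0:
  i=0: a_0=5, p_0 = 5*1 + 0 = 5, q_0 = 5*0 + 1 = 1.
  i=1: a_1=2, p_1 = 2*5 + 1 = 11, q_1 = 2*1 + 0 = 2.
  i=2: a_2=2, p_2 = 2*11 + 5 = 27, q_2 = 2*2 + 1 = 5.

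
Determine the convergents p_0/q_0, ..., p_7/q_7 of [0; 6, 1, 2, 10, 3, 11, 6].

Using the convergent recurrence p_i = a_i*p_{i-1} + p_{i-2}, q_i = a_i*q_{i-1} + q_{i-2} with p_{-2}=0, p_{-1}=1, q_{-2}=1, q_{-1}=0:
  i=0: a_0=0, p_0 = 0*1 + 0 = 0, q_0 = 0*0 + 1 = 1.
  i=1: a_1=6, p_1 = 6*0 + 1 = 1, q_1 = 6*1 + 0 = 6.
  i=2: a_2=1, p_2 = 1*1 + 0 = 1, q_2 = 1*6 + 1 = 7.
  i=3: a_3=2, p_3 = 2*1 + 1 = 3, q_3 = 2*7 + 6 = 20.
  i=4: a_4=10, p_4 = 10*3 + 1 = 31, q_4 = 10*20 + 7 = 207.
  i=5: a_5=3, p_5 = 3*31 + 3 = 96, q_5 = 3*207 + 20 = 641.
  i=6: a_6=11, p_6 = 11*96 + 31 = 1087, q_6 = 11*641 + 207 = 7258.
  i=7: a_7=6, p_7 = 6*1087 + 96 = 6618, q_7 = 6*7258 + 641 = 44189.

0/1, 1/6, 1/7, 3/20, 31/207, 96/641, 1087/7258, 6618/44189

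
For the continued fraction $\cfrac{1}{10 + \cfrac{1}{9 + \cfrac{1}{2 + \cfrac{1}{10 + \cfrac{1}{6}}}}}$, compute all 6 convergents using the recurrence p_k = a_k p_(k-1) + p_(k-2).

0/1, 1/10, 9/91, 19/192, 199/2011, 1213/12258

Using the convergent recurrence p_i = a_i*p_{i-1} + p_{i-2}, q_i = a_i*q_{i-1} + q_{i-2} with p_{-2}=0, p_{-1}=1, q_{-2}=1, q_{-1}=0:
  i=0: a_0=0, p_0 = 0*1 + 0 = 0, q_0 = 0*0 + 1 = 1.
  i=1: a_1=10, p_1 = 10*0 + 1 = 1, q_1 = 10*1 + 0 = 10.
  i=2: a_2=9, p_2 = 9*1 + 0 = 9, q_2 = 9*10 + 1 = 91.
  i=3: a_3=2, p_3 = 2*9 + 1 = 19, q_3 = 2*91 + 10 = 192.
  i=4: a_4=10, p_4 = 10*19 + 9 = 199, q_4 = 10*192 + 91 = 2011.
  i=5: a_5=6, p_5 = 6*199 + 19 = 1213, q_5 = 6*2011 + 192 = 12258.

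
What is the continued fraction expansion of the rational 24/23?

Run the Euclidean algorithm on 24 and 23; the successive quotients are the partial quotients a_0, a_1, ... (each step inverts the fractional part left over by the previous one):
  24 = 1*23 + 1, so a_0 = 1.
  23 = 23*1 + 0, so a_1 = 23.
The remainder reaches 0 after 2 divisions, so the expansion has 2 partial quotients, read off in order.

[1; 23]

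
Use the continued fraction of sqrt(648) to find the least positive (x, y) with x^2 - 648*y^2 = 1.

(x, y) = (19601, 770)

First expand sqrt(648) as a continued fraction. With x_i = (sqrt(648) + m_i)/d_i and (m_0, d_0) = (0, 1): a_0 = floor(sqrt(648)) = 25, since 25^2 = 625 <= 648 < 676 = 26^2.
Iterate m_{i+1} = d_i*a_i - m_i, d_{i+1} = (648 - m_{i+1}^2)/d_i, a_{i+1} = floor((a_0 + m_{i+1})/d_{i+1}):
  m_1 = 1*25 - 0 = 25, d_1 = (648 - 25^2)/1 = 23/1 = 23, a_1 = floor((25 + 25)/23) = 2.
  m_2 = 23*2 - 25 = 21, d_2 = (648 - 21^2)/23 = 207/23 = 9, a_2 = floor((25 + 21)/9) = 5.
  m_3 = 9*5 - 21 = 24, d_3 = (648 - 24^2)/9 = 72/9 = 8, a_3 = floor((25 + 24)/8) = 6.
  m_4 = 8*6 - 24 = 24, d_4 = (648 - 24^2)/8 = 72/8 = 9, a_4 = floor((25 + 24)/9) = 5.
  m_5 = 9*5 - 24 = 21, d_5 = (648 - 21^2)/9 = 207/9 = 23, a_5 = floor((25 + 21)/23) = 2.
  m_6 = 23*2 - 21 = 25, d_6 = (648 - 25^2)/23 = 23/23 = 1, a_6 = floor((25 + 25)/1) = 50.
  m_7 = 1*50 - 25 = 25, d_7 = (648 - 25^2)/1 = 23/1 = 23: (m_7, d_7) = (m_1, d_1) = (25, 23), so from here the quotients repeat a_1, ..., a_6; the period length is 6.
So sqrt(648) = [25; (2, 5, 6, 5, 2, 50)] with period length k = 6.
k is even, so the fundamental solution of x^2 - 648y^2 = 1 is (p_{k-1}, q_{k-1}) = (p_5, q_5); compute convergents through index 5.
Convergents (p_i = a_i*p_{i-1} + p_{i-2}, q_i = a_i*q_{i-1} + q_{i-2} with p_{-2}=0, p_{-1}=1, q_{-2}=1, q_{-1}=0):
  i=0: a_0=25, p_0 = 25*1 + 0 = 25, q_0 = 25*0 + 1 = 1.
  i=1: a_1=2, p_1 = 2*25 + 1 = 51, q_1 = 2*1 + 0 = 2.
  i=2: a_2=5, p_2 = 5*51 + 25 = 280, q_2 = 5*2 + 1 = 11.
  i=3: a_3=6, p_3 = 6*280 + 51 = 1731, q_3 = 6*11 + 2 = 68.
  i=4: a_4=5, p_4 = 5*1731 + 280 = 8935, q_4 = 5*68 + 11 = 351.
  i=5: a_5=2, p_5 = 2*8935 + 1731 = 19601, q_5 = 2*351 + 68 = 770.
Check: 19601^2 - 648*770^2 = 384199201 - 384199200 = 1, so (x, y) = (19601, 770) solves the equation, and by the theorem it is the least positive solution.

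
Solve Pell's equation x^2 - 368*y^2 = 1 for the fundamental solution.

First expand sqrt(368) as a continued fraction. With x_i = (sqrt(368) + m_i)/d_i and (m_0, d_0) = (0, 1): a_0 = floor(sqrt(368)) = 19, since 19^2 = 361 <= 368 < 400 = 20^2.
Iterate m_{i+1} = d_i*a_i - m_i, d_{i+1} = (368 - m_{i+1}^2)/d_i, a_{i+1} = floor((a_0 + m_{i+1})/d_{i+1}):
  m_1 = 1*19 - 0 = 19, d_1 = (368 - 19^2)/1 = 7/1 = 7, a_1 = floor((19 + 19)/7) = 5.
  m_2 = 7*5 - 19 = 16, d_2 = (368 - 16^2)/7 = 112/7 = 16, a_2 = floor((19 + 16)/16) = 2.
  m_3 = 16*2 - 16 = 16, d_3 = (368 - 16^2)/16 = 112/16 = 7, a_3 = floor((19 + 16)/7) = 5.
  m_4 = 7*5 - 16 = 19, d_4 = (368 - 19^2)/7 = 7/7 = 1, a_4 = floor((19 + 19)/1) = 38.
  m_5 = 1*38 - 19 = 19, d_5 = (368 - 19^2)/1 = 7/1 = 7: (m_5, d_5) = (m_1, d_1) = (19, 7), so from here the quotients repeat a_1, ..., a_4; the period length is 4.
So sqrt(368) = [19; (5, 2, 5, 38)] with period length k = 4.
k is even, so the fundamental solution of x^2 - 368y^2 = 1 is (p_{k-1}, q_{k-1}) = (p_3, q_3); compute convergents through index 3.
Convergents (p_i = a_i*p_{i-1} + p_{i-2}, q_i = a_i*q_{i-1} + q_{i-2} with p_{-2}=0, p_{-1}=1, q_{-2}=1, q_{-1}=0):
  i=0: a_0=19, p_0 = 19*1 + 0 = 19, q_0 = 19*0 + 1 = 1.
  i=1: a_1=5, p_1 = 5*19 + 1 = 96, q_1 = 5*1 + 0 = 5.
  i=2: a_2=2, p_2 = 2*96 + 19 = 211, q_2 = 2*5 + 1 = 11.
  i=3: a_3=5, p_3 = 5*211 + 96 = 1151, q_3 = 5*11 + 5 = 60.
Check: 1151^2 - 368*60^2 = 1324801 - 1324800 = 1, so (x, y) = (1151, 60) solves the equation, and by the theorem it is the least positive solution.

(x, y) = (1151, 60)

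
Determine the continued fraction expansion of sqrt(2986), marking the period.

Write x_i = (sqrt(2986) + m_i)/d_i with (m_0, d_0) = (0, 1). a_0 = floor(sqrt(2986)) = 54, since 54^2 = 2916 <= 2986 < 3025 = 55^2.
Iterate m_{i+1} = d_i*a_i - m_i, d_{i+1} = (2986 - m_{i+1}^2)/d_i, a_{i+1} = floor((a_0 + m_{i+1})/d_{i+1}):
  m_1 = 1*54 - 0 = 54, d_1 = (2986 - 54^2)/1 = 70/1 = 70, a_1 = floor((54 + 54)/70) = 1.
  m_2 = 70*1 - 54 = 16, d_2 = (2986 - 16^2)/70 = 2730/70 = 39, a_2 = floor((54 + 16)/39) = 1.
  m_3 = 39*1 - 16 = 23, d_3 = (2986 - 23^2)/39 = 2457/39 = 63, a_3 = floor((54 + 23)/63) = 1.
  m_4 = 63*1 - 23 = 40, d_4 = (2986 - 40^2)/63 = 1386/63 = 22, a_4 = floor((54 + 40)/22) = 4.
  m_5 = 22*4 - 40 = 48, d_5 = (2986 - 48^2)/22 = 682/22 = 31, a_5 = floor((54 + 48)/31) = 3.
  m_6 = 31*3 - 48 = 45, d_6 = (2986 - 45^2)/31 = 961/31 = 31, a_6 = floor((54 + 45)/31) = 3.
  m_7 = 31*3 - 45 = 48, d_7 = (2986 - 48^2)/31 = 682/31 = 22, a_7 = floor((54 + 48)/22) = 4.
  m_8 = 22*4 - 48 = 40, d_8 = (2986 - 40^2)/22 = 1386/22 = 63, a_8 = floor((54 + 40)/63) = 1.
  m_9 = 63*1 - 40 = 23, d_9 = (2986 - 23^2)/63 = 2457/63 = 39, a_9 = floor((54 + 23)/39) = 1.
  m_10 = 39*1 - 23 = 16, d_10 = (2986 - 16^2)/39 = 2730/39 = 70, a_10 = floor((54 + 16)/70) = 1.
  m_11 = 70*1 - 16 = 54, d_11 = (2986 - 54^2)/70 = 70/70 = 1, a_11 = floor((54 + 54)/1) = 108.
  m_12 = 1*108 - 54 = 54, d_12 = (2986 - 54^2)/1 = 70/1 = 70: (m_12, d_12) = (m_1, d_1) = (54, 70), so from here the quotients repeat a_1, ..., a_11; the period length is 11.
Hence the expansion of sqrt(2986) is a_0 = 54 followed by the repeating block 1, 1, 1, 4, 3, 3, 4, 1, 1, 1, 108 (period 11).

[54; (1, 1, 1, 4, 3, 3, 4, 1, 1, 1, 108)]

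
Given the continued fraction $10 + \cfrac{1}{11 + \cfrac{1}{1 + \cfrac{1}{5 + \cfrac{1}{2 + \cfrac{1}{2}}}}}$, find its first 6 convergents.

Using the convergent recurrence p_i = a_i*p_{i-1} + p_{i-2}, q_i = a_i*q_{i-1} + q_{i-2} with p_{-2}=0, p_{-1}=1, q_{-2}=1, q_{-1}=0:
  i=0: a_0=10, p_0 = 10*1 + 0 = 10, q_0 = 10*0 + 1 = 1.
  i=1: a_1=11, p_1 = 11*10 + 1 = 111, q_1 = 11*1 + 0 = 11.
  i=2: a_2=1, p_2 = 1*111 + 10 = 121, q_2 = 1*11 + 1 = 12.
  i=3: a_3=5, p_3 = 5*121 + 111 = 716, q_3 = 5*12 + 11 = 71.
  i=4: a_4=2, p_4 = 2*716 + 121 = 1553, q_4 = 2*71 + 12 = 154.
  i=5: a_5=2, p_5 = 2*1553 + 716 = 3822, q_5 = 2*154 + 71 = 379.

10/1, 111/11, 121/12, 716/71, 1553/154, 3822/379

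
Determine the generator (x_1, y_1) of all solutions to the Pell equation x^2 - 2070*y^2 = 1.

First expand sqrt(2070) as a continued fraction. With x_i = (sqrt(2070) + m_i)/d_i and (m_0, d_0) = (0, 1): a_0 = floor(sqrt(2070)) = 45, since 45^2 = 2025 <= 2070 < 2116 = 46^2.
Iterate m_{i+1} = d_i*a_i - m_i, d_{i+1} = (2070 - m_{i+1}^2)/d_i, a_{i+1} = floor((a_0 + m_{i+1})/d_{i+1}):
  m_1 = 1*45 - 0 = 45, d_1 = (2070 - 45^2)/1 = 45/1 = 45, a_1 = floor((45 + 45)/45) = 2.
  m_2 = 45*2 - 45 = 45, d_2 = (2070 - 45^2)/45 = 45/45 = 1, a_2 = floor((45 + 45)/1) = 90.
  m_3 = 1*90 - 45 = 45, d_3 = (2070 - 45^2)/1 = 45/1 = 45: (m_3, d_3) = (m_1, d_1) = (45, 45), so from here the quotients repeat a_1, a_2; the period length is 2.
So sqrt(2070) = [45; (2, 90)] with period length k = 2.
k is even, so the fundamental solution of x^2 - 2070y^2 = 1 is (p_{k-1}, q_{k-1}) = (p_1, q_1); compute convergents through index 1.
Convergents (p_i = a_i*p_{i-1} + p_{i-2}, q_i = a_i*q_{i-1} + q_{i-2} with p_{-2}=0, p_{-1}=1, q_{-2}=1, q_{-1}=0):
  i=0: a_0=45, p_0 = 45*1 + 0 = 45, q_0 = 45*0 + 1 = 1.
  i=1: a_1=2, p_1 = 2*45 + 1 = 91, q_1 = 2*1 + 0 = 2.
Check: 91^2 - 2070*2^2 = 8281 - 8280 = 1, so (x, y) = (91, 2) solves the equation, and by the theorem it is the least positive solution.

(x, y) = (91, 2)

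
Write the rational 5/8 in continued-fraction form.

[0; 1, 1, 1, 2]

Run the Euclidean algorithm on 5 and 8; the successive quotients are the partial quotients a_0, a_1, ... (each step inverts the fractional part left over by the previous one):
  5 = 0*8 + 5, so a_0 = 0.
  8 = 1*5 + 3, so a_1 = 1.
  5 = 1*3 + 2, so a_2 = 1.
  3 = 1*2 + 1, so a_3 = 1.
  2 = 2*1 + 0, so a_4 = 2.
The remainder reaches 0 after 5 divisions, so the expansion has 5 partial quotients, read off in order.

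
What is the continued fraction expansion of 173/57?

Run the Euclidean algorithm on 173 and 57; the successive quotients are the partial quotients a_0, a_1, ... (each step inverts the fractional part left over by the previous one):
  173 = 3*57 + 2, so a_0 = 3.
  57 = 28*2 + 1, so a_1 = 28.
  2 = 2*1 + 0, so a_2 = 2.
The remainder reaches 0 after 3 divisions, so the expansion has 3 partial quotients, read off in order.

[3; 28, 2]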